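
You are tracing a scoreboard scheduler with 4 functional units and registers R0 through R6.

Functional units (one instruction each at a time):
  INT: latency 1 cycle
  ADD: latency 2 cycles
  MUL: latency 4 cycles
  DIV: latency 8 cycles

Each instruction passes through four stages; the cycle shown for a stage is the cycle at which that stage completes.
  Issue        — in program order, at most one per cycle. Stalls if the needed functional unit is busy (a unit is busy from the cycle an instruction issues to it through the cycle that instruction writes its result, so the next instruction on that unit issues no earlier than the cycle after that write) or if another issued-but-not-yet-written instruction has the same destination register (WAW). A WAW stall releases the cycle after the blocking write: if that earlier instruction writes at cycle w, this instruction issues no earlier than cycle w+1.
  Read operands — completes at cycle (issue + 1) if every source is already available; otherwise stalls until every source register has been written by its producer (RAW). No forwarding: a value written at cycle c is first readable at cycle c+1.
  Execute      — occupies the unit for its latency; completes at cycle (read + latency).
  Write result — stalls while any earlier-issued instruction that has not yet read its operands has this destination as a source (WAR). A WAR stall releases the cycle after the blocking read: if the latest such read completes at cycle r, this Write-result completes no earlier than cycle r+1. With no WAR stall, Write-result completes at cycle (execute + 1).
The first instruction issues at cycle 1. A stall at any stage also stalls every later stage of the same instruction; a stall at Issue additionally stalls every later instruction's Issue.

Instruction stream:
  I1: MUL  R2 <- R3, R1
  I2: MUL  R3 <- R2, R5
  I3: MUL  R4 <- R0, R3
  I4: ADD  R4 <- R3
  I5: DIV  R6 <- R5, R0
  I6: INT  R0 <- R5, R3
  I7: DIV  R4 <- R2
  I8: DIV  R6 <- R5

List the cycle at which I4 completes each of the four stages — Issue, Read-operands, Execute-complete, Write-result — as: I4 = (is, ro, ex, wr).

I4 = (22, 23, 25, 26)

  I1 | 1 | 2 | 6 | 7
  I2 | 8 | 9 | 13 | 14   struct: MUL busy until I1 writes@7
  I3 | 15 | 16 | 20 | 21   struct: MUL busy until I2 writes@14
  I4 | 22 | 23 | 25 | 26   WAW R4: wait I3 write@21
  I5 | 23 | 24 | 32 | 33
  I6 | 24 | 25 | 26 | 27
  I7 | 34 | 35 | 43 | 44   struct: DIV busy until I5 writes@33
  I8 | 45 | 46 | 54 | 55   struct: DIV busy until I7 writes@44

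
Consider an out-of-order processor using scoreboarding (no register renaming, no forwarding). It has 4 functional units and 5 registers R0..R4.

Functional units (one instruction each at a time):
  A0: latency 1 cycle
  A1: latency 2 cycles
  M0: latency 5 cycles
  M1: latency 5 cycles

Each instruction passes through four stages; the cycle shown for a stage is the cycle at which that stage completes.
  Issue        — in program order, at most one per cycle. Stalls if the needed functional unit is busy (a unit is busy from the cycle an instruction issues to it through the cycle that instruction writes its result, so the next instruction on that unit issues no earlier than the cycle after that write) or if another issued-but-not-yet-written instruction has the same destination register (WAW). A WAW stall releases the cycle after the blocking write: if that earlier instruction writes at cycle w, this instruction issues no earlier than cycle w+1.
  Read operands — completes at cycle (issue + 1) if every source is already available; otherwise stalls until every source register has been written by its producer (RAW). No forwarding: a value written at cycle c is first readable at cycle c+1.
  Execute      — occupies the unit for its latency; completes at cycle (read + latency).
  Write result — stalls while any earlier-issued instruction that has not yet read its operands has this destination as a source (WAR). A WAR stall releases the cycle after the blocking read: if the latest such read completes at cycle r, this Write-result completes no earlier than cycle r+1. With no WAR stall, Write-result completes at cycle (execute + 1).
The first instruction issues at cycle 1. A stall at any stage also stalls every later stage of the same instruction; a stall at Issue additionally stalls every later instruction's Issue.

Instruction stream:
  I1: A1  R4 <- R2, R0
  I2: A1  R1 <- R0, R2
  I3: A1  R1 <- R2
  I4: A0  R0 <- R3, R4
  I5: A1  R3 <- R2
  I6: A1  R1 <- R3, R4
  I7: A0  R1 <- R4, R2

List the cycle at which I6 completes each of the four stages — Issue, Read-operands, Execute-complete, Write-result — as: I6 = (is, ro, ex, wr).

I6 = (21, 22, 24, 25)

t=1  I1→A1
t=2  I1 RO
t=4  I1 EX
t=5  I1 WR R4
t=6  I2→A1
t=7  I2 RO
t=9  I2 EX
t=10  I2 WR R1
t=11  I3→A1
t=12  I3 RO | I4→A0
t=13  I4 RO
t=14  I3 EX | I4 EX
t=15  I3 WR R1 | I4 WR R0
t=16  I5→A1
t=17  I5 RO
t=19  I5 EX
t=20  I5 WR R3
t=21  I6→A1
t=22  I6 RO
t=24  I6 EX
t=25  I6 WR R1
t=26  I7→A0
t=27  I7 RO
t=28  I7 EX
t=29  I7 WR R1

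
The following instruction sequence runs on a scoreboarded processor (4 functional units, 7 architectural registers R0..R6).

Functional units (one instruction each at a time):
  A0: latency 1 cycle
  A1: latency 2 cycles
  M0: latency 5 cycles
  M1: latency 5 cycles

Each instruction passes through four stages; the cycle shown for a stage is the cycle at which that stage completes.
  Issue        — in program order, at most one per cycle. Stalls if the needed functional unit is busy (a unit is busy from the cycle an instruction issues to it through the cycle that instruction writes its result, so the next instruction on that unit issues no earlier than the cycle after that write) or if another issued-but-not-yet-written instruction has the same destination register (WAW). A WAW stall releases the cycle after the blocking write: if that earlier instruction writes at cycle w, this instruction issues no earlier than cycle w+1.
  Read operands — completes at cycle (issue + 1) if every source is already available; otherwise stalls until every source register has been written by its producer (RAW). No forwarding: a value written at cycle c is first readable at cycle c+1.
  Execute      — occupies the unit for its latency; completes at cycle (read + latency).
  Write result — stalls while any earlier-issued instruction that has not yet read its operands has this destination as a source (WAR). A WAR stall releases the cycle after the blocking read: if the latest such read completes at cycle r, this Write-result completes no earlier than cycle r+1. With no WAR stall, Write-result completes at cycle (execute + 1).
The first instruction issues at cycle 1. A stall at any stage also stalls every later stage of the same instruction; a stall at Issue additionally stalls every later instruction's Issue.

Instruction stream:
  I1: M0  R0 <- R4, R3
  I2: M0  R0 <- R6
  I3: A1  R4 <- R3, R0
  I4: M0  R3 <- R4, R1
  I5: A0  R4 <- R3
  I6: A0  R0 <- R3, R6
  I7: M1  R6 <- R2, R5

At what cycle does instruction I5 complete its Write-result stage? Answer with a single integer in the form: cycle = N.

cycle 1: I1 dispatched to M0
cycle 2: I1 operands ready
cycle 7: I1 complete
cycle 8: R0←I1
cycle 9: I2 dispatched to M0
cycle 10: I2 operands ready; I3 dispatched to A1
cycle 15: I2 complete
cycle 16: R0←I2
cycle 17: I3 operands ready; I4 dispatched to M0
cycle 19: I3 complete
cycle 20: R4←I3
cycle 21: I4 operands ready; I5 dispatched to A0
cycle 26: I4 complete
cycle 27: R3←I4
cycle 28: I5 operands ready
cycle 29: I5 complete
cycle 30: R4←I5
cycle 31: I6 dispatched to A0
cycle 32: I6 operands ready; I7 dispatched to M1
cycle 33: I6 complete; I7 operands ready
cycle 34: R0←I6
cycle 38: I7 complete
cycle 39: R6←I7

cycle = 30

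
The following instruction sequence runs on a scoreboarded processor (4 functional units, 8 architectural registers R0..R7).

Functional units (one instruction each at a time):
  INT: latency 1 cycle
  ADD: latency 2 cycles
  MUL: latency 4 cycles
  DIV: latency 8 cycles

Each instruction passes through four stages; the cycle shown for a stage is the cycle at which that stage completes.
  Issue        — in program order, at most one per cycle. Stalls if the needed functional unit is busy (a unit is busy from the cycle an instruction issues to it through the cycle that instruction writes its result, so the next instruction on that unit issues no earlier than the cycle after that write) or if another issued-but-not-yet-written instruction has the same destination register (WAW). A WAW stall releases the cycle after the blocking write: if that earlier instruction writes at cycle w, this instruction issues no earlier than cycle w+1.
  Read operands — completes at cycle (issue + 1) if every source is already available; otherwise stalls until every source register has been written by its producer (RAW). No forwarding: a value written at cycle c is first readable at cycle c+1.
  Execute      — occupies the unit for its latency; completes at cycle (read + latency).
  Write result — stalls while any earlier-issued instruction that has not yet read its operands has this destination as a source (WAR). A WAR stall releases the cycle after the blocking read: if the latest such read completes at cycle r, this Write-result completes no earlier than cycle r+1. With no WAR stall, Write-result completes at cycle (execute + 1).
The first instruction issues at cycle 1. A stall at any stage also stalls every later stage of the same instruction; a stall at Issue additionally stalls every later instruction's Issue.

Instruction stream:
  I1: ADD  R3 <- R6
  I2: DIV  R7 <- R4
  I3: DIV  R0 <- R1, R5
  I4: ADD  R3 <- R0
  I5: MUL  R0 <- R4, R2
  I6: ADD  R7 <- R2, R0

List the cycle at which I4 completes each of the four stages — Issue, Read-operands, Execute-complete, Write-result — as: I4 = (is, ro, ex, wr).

t=1  I1→ADD
t=2  I1 RO; I2→DIV
t=3  I2 RO
t=4  I1 EX
t=5  I1 WR R3
t=11  I2 EX
t=12  I2 WR R7
t=13  I3→DIV
t=14  I3 RO; I4→ADD
t=22  I3 EX
t=23  I3 WR R0
t=24  I4 RO; I5→MUL
t=25  I5 RO
t=26  I4 EX
t=27  I4 WR R3
t=28  I6→ADD
t=29  I5 EX
t=30  I5 WR R0
t=31  I6 RO
t=33  I6 EX
t=34  I6 WR R7

I4 = (14, 24, 26, 27)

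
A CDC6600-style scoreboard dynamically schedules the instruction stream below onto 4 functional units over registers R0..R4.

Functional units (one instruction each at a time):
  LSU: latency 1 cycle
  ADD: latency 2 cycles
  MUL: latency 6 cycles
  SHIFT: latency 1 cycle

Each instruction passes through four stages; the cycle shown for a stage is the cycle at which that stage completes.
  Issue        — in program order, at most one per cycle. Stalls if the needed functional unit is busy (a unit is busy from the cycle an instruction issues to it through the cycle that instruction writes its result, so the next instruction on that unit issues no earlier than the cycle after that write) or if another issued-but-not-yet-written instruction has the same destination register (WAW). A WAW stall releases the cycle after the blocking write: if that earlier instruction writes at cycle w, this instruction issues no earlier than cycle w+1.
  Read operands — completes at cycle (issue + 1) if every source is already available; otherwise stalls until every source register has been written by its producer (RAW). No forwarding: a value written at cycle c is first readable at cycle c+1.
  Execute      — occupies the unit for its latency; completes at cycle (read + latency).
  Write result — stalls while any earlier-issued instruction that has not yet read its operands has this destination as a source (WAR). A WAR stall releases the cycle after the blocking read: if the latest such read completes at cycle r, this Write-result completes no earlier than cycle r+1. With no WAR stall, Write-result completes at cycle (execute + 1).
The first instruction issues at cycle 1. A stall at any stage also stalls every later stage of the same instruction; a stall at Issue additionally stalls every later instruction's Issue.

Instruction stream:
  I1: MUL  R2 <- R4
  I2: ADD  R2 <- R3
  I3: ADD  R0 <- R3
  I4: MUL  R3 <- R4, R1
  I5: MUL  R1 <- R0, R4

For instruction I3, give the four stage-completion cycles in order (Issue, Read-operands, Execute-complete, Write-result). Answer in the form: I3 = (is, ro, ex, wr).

I3 = (15, 16, 18, 19)

  I1 | 1 | 2 | 8 | 9
  I2 | 10 | 11 | 13 | 14   WAW R2: wait I1 write@9
  I3 | 15 | 16 | 18 | 19   struct: ADD busy until I2 writes@14
  I4 | 16 | 17 | 23 | 24
  I5 | 25 | 26 | 32 | 33   struct: MUL busy until I4 writes@24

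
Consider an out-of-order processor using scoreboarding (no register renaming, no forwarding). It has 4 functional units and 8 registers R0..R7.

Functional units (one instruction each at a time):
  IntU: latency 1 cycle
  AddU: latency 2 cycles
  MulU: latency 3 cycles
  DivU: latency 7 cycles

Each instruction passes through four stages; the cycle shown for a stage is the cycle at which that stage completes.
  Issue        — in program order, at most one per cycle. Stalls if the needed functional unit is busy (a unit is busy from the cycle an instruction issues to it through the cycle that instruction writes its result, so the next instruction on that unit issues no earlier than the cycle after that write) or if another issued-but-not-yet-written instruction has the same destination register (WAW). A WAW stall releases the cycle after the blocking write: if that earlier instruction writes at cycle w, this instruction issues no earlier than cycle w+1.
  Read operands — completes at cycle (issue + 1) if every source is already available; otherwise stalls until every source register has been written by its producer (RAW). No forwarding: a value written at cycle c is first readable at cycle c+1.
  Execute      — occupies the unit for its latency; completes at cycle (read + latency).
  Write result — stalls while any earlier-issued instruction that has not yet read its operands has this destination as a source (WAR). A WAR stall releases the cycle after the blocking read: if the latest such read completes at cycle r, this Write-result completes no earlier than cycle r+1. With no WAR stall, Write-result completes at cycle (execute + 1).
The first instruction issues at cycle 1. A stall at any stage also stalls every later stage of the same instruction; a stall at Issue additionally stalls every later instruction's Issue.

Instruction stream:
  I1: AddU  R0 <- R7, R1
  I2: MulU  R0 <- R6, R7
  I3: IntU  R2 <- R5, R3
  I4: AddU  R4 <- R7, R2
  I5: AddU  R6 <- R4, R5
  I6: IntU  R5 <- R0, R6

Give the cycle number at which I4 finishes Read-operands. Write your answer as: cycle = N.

cycle = 11

I1 -> (1, 2, 4, 5)
I2 -> (6, 7, 10, 11)  // WAW R0: wait I1 write@5
I3 -> (7, 8, 9, 10)
I4 -> (8, 11, 13, 14)  // RAW R2: wait I3 write@10
I5 -> (15, 16, 18, 19)  // struct: AddU busy until I4 writes@14
I6 -> (16, 20, 21, 22)  // RAW R6: wait I5 write@19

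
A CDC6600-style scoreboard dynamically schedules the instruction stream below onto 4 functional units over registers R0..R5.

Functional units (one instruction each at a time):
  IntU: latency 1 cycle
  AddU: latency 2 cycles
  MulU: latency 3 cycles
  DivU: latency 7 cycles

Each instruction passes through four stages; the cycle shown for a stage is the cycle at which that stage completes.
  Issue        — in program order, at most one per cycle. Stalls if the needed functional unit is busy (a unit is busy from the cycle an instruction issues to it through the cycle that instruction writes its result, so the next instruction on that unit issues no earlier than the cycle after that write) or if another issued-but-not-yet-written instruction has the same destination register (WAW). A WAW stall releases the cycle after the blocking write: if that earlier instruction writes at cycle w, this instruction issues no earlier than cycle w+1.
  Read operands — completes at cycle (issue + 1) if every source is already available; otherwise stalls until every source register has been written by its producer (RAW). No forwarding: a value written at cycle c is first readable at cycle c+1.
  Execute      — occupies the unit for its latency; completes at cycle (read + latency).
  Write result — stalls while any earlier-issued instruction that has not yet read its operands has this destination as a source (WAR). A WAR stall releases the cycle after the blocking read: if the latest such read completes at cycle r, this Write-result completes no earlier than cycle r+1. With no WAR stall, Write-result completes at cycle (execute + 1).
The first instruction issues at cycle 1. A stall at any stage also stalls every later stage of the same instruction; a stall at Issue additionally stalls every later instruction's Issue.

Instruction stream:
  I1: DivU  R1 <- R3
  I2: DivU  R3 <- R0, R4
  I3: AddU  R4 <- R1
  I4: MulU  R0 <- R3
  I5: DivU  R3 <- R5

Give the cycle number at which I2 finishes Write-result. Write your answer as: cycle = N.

cycle = 20

t=1  I1 dispatched to DivU
t=2  I1 operands ready
t=9  I1 complete
t=10  R1←I1
t=11  I2 dispatched to DivU
t=12  I2 operands ready | I3 dispatched to AddU
t=13  I3 operands ready | I4 dispatched to MulU
t=15  I3 complete
t=16  R4←I3
t=19  I2 complete
t=20  R3←I2
t=21  I4 operands ready | I5 dispatched to DivU
t=22  I5 operands ready
t=24  I4 complete
t=25  R0←I4
t=29  I5 complete
t=30  R3←I5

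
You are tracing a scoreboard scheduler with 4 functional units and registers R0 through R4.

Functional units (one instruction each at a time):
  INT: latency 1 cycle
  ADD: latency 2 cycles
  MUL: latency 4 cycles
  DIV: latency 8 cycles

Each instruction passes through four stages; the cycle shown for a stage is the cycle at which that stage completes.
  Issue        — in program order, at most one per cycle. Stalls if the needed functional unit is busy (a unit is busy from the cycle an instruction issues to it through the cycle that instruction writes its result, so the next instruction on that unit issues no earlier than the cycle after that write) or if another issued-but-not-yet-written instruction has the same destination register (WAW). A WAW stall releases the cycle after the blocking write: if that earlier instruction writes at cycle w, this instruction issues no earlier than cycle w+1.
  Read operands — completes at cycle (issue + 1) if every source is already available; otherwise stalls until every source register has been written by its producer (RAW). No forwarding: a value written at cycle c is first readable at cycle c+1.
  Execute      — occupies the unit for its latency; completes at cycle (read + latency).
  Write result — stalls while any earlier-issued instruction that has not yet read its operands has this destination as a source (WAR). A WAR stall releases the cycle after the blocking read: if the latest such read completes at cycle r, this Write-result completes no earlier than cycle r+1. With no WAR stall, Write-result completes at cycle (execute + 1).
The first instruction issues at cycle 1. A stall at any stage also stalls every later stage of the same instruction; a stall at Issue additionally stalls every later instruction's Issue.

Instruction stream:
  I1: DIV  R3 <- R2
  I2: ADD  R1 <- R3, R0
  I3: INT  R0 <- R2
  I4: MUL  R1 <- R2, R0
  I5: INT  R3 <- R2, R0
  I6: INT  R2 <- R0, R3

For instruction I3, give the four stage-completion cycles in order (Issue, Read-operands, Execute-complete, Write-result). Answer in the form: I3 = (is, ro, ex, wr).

I3 = (3, 4, 5, 13)

I1 -> (1, 2, 10, 11)
I2 -> (2, 12, 14, 15)  // RAW R3: wait I1 write@11
I3 -> (3, 4, 5, 13)  // WAR R0: wait I2 read@12
I4 -> (16, 17, 21, 22)  // WAW R1: wait I2 write@15
I5 -> (17, 18, 19, 20)
I6 -> (21, 22, 23, 24)  // struct: INT busy until I5 writes@20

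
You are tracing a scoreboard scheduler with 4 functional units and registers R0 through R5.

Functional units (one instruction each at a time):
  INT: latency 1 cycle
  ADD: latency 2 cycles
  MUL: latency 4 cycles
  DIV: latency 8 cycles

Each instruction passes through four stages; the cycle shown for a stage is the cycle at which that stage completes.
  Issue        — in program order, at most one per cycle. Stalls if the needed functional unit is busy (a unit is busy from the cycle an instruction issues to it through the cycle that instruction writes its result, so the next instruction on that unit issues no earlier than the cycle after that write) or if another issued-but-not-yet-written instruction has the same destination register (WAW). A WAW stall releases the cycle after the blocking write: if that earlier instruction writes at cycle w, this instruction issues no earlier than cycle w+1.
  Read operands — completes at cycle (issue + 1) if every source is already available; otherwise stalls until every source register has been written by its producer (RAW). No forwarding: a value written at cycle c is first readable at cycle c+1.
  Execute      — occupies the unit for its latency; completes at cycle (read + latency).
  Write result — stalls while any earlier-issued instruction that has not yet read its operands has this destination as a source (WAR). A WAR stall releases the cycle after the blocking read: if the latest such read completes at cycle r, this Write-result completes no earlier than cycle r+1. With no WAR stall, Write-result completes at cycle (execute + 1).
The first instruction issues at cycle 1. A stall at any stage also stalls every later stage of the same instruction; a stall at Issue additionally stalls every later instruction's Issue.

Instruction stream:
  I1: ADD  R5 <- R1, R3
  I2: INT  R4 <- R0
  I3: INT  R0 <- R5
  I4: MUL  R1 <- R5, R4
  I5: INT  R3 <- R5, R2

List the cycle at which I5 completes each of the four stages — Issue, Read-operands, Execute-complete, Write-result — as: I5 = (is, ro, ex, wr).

[1] I1 dispatched to ADD
[2] I1 operands ready; I2 dispatched to INT
[3] I2 operands ready
[4] I1 complete; I2 complete
[5] R5←I1; R4←I2
[6] I3 dispatched to INT
[7] I3 operands ready; I4 dispatched to MUL
[8] I3 complete; I4 operands ready
[9] R0←I3
[10] I5 dispatched to INT
[11] I5 operands ready
[12] I4 complete; I5 complete
[13] R1←I4; R3←I5

I5 = (10, 11, 12, 13)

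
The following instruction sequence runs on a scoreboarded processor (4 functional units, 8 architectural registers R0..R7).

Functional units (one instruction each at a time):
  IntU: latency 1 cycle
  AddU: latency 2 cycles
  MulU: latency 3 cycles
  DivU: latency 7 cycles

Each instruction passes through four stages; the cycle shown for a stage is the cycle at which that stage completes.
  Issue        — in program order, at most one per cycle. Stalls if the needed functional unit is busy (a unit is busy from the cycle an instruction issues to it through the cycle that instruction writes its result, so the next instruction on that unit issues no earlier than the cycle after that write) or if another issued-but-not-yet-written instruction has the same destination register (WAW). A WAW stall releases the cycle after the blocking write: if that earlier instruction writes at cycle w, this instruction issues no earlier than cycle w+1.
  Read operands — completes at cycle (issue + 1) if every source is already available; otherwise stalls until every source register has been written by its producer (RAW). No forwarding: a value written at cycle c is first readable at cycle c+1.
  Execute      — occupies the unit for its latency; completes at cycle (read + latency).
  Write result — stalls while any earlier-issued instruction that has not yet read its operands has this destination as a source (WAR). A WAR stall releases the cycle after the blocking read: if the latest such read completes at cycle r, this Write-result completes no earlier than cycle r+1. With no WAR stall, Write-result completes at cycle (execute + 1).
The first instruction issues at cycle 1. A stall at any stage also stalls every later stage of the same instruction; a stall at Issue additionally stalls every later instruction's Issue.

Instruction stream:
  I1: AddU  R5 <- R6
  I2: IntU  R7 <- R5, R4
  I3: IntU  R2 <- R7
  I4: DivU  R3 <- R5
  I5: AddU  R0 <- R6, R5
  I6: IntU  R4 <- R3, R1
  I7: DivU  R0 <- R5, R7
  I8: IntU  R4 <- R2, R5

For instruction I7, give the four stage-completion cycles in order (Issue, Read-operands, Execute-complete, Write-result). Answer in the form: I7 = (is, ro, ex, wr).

I7 = (20, 21, 28, 29)

t=1  I1→AddU
t=2  I1 RO · I2→IntU
t=4  I1 EX
t=5  I1 WR R5
t=6  I2 RO
t=7  I2 EX
t=8  I2 WR R7
t=9  I3→IntU
t=10  I3 RO · I4→DivU
t=11  I3 EX · I4 RO · I5→AddU
t=12  I3 WR R2 · I5 RO
t=13  I6→IntU
t=14  I5 EX
t=15  I5 WR R0
t=18  I4 EX
t=19  I4 WR R3
t=20  I6 RO · I7→DivU
t=21  I6 EX · I7 RO
t=22  I6 WR R4
t=23  I8→IntU
t=24  I8 RO
t=25  I8 EX
t=26  I8 WR R4
t=28  I7 EX
t=29  I7 WR R0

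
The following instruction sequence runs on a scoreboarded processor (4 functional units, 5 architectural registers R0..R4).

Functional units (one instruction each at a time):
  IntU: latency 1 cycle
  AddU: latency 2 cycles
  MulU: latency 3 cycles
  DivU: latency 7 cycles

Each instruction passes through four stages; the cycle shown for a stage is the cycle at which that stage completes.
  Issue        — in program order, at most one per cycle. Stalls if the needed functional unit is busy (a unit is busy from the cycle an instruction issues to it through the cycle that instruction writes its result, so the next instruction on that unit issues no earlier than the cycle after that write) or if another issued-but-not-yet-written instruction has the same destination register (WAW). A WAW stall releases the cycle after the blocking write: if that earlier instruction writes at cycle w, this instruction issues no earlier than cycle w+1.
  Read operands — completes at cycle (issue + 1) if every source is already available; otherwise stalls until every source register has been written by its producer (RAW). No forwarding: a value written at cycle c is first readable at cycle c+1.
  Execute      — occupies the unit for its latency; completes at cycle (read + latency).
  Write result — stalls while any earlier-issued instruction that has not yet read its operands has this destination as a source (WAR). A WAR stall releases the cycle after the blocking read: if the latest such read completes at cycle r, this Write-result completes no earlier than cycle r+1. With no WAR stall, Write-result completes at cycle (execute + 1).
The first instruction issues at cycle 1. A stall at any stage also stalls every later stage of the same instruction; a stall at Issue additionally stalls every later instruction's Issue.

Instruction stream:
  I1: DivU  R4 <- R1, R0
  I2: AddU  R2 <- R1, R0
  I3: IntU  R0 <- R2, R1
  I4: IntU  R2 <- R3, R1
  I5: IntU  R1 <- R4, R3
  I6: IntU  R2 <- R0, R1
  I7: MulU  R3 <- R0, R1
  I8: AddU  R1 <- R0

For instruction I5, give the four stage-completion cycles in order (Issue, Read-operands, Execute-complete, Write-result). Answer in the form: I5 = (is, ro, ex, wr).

[I1] 1/2/9/10
[I2] 2/3/5/6
[I3] 3/7/8/9  (RAW R2: wait I2 write@6)
[I4] 10/11/12/13  (struct: IntU busy until I3 writes@9)
[I5] 14/15/16/17  (struct: IntU busy until I4 writes@13)
[I6] 18/19/20/21  (struct: IntU busy until I5 writes@17)
[I7] 19/20/23/24
[I8] 20/21/23/24

I5 = (14, 15, 16, 17)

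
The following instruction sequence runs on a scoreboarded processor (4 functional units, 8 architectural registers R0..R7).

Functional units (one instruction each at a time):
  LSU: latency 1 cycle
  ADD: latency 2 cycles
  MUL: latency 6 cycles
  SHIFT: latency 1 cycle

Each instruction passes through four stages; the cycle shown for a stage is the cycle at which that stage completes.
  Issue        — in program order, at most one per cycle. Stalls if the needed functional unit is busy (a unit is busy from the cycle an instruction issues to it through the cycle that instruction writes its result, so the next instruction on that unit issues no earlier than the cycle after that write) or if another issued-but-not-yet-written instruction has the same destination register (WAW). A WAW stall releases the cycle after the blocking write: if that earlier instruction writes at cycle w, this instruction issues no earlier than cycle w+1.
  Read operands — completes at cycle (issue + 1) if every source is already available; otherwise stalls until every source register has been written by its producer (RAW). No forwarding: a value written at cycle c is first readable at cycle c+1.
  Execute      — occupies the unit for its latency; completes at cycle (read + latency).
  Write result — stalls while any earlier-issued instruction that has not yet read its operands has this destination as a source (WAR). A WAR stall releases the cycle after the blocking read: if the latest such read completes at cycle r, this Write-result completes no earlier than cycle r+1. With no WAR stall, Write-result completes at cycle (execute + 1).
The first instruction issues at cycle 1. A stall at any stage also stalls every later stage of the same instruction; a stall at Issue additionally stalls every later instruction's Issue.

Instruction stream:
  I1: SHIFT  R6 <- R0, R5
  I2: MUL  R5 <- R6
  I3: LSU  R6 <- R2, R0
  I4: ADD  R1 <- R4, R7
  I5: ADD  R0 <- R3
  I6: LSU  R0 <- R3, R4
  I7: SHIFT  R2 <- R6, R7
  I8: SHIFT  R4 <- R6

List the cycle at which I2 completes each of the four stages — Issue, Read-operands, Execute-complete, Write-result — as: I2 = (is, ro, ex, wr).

I2 = (2, 5, 11, 12)

cycle 1: I1→SHIFT
cycle 2: I1 RO, I2→MUL
cycle 3: I1 EX
cycle 4: I1 WR R6
cycle 5: I2 RO, I3→LSU
cycle 6: I3 RO, I4→ADD
cycle 7: I3 EX, I4 RO
cycle 8: I3 WR R6
cycle 9: I4 EX
cycle 10: I4 WR R1
cycle 11: I2 EX, I5→ADD
cycle 12: I2 WR R5, I5 RO
cycle 14: I5 EX
cycle 15: I5 WR R0
cycle 16: I6→LSU
cycle 17: I6 RO, I7→SHIFT
cycle 18: I6 EX, I7 RO
cycle 19: I6 WR R0, I7 EX
cycle 20: I7 WR R2
cycle 21: I8→SHIFT
cycle 22: I8 RO
cycle 23: I8 EX
cycle 24: I8 WR R4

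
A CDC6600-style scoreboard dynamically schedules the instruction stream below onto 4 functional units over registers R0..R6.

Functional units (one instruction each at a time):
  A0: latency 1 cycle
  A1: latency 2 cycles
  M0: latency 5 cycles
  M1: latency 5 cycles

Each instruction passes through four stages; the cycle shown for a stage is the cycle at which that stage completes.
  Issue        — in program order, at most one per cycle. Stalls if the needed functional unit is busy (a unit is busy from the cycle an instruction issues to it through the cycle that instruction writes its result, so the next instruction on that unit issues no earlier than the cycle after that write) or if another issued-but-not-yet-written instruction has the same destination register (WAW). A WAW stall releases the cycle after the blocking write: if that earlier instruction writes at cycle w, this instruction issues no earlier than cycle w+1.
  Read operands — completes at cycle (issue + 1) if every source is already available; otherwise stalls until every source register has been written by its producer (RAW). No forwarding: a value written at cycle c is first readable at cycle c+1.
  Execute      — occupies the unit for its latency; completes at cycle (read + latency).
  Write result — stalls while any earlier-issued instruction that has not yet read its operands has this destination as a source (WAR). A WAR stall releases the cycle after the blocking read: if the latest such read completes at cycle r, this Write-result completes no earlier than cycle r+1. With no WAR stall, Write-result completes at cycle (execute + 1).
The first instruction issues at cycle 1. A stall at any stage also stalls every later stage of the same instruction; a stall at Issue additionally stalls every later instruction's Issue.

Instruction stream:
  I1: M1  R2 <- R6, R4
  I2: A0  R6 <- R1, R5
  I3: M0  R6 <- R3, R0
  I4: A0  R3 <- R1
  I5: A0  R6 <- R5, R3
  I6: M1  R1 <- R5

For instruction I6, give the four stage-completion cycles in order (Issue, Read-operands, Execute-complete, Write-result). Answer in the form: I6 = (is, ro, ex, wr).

I6 = (15, 16, 21, 22)

[I1] 1/2/7/8
[I2] 2/3/4/5
[I3] 6/7/12/13  (WAW R6: wait I2 write@5)
[I4] 7/8/9/10
[I5] 14/15/16/17  (WAW R6: wait I3 write@13)
[I6] 15/16/21/22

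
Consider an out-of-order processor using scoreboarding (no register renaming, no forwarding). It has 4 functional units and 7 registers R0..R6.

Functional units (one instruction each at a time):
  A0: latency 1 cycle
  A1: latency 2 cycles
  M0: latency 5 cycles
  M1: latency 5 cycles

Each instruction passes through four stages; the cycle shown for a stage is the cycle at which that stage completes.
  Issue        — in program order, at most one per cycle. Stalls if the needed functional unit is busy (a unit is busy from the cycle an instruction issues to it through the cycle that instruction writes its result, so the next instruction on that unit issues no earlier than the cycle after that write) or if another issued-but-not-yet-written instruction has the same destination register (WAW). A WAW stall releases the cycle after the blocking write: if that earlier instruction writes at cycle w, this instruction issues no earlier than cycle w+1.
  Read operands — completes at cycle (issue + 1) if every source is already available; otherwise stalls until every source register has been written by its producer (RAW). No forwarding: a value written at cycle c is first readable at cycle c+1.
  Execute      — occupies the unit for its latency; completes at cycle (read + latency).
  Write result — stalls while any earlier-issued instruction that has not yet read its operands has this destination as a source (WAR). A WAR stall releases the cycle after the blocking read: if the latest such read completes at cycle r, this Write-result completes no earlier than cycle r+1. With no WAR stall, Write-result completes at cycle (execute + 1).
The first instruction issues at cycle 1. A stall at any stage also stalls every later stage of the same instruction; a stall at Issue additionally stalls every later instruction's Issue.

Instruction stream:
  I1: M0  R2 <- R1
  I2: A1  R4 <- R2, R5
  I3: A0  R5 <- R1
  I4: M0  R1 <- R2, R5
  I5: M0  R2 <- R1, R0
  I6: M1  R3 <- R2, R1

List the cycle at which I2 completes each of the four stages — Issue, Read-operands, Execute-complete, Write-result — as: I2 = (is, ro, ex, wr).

[1] I1 dispatched to M0
[2] I1 operands ready · I2 dispatched to A1
[3] I3 dispatched to A0
[4] I3 operands ready
[5] I3 complete
[7] I1 complete
[8] R2←I1
[9] I2 operands ready · I4 dispatched to M0
[10] R5←I3
[11] I2 complete · I4 operands ready
[12] R4←I2
[16] I4 complete
[17] R1←I4
[18] I5 dispatched to M0
[19] I5 operands ready · I6 dispatched to M1
[24] I5 complete
[25] R2←I5
[26] I6 operands ready
[31] I6 complete
[32] R3←I6

I2 = (2, 9, 11, 12)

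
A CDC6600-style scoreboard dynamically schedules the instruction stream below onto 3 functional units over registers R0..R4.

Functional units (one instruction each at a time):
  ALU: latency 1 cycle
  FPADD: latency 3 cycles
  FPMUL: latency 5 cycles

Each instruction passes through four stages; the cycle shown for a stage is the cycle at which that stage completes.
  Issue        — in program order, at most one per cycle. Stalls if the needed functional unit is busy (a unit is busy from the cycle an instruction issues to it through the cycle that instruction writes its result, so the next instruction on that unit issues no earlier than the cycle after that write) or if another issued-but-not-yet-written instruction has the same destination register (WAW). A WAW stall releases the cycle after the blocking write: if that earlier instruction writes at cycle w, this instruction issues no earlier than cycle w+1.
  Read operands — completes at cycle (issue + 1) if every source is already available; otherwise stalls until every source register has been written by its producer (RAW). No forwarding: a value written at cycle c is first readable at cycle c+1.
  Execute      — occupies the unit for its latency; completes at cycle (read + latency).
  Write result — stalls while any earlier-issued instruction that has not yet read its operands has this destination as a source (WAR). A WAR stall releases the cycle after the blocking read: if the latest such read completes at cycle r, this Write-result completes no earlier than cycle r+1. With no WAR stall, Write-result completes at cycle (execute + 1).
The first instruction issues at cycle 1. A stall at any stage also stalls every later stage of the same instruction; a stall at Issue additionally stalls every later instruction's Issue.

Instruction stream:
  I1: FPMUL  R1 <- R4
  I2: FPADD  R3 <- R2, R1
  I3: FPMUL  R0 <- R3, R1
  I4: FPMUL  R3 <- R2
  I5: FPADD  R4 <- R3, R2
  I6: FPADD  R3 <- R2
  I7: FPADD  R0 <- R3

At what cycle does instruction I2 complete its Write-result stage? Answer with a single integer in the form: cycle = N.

I1  is:1  ro:2  ex:7  wr:8
I2  is:2  ro:9  ex:12  wr:13  — RAW R1: wait I1 write@8
I3  is:9  ro:14  ex:19  wr:20  — struct: FPMUL busy until I1 writes@8, RAW R3: wait I2 write@13
I4  is:21  ro:22  ex:27  wr:28  — struct: FPMUL busy until I3 writes@20
I5  is:22  ro:29  ex:32  wr:33  — RAW R3: wait I4 write@28
I6  is:34  ro:35  ex:38  wr:39  — struct: FPADD busy until I5 writes@33
I7  is:40  ro:41  ex:44  wr:45  — struct: FPADD busy until I6 writes@39

cycle = 13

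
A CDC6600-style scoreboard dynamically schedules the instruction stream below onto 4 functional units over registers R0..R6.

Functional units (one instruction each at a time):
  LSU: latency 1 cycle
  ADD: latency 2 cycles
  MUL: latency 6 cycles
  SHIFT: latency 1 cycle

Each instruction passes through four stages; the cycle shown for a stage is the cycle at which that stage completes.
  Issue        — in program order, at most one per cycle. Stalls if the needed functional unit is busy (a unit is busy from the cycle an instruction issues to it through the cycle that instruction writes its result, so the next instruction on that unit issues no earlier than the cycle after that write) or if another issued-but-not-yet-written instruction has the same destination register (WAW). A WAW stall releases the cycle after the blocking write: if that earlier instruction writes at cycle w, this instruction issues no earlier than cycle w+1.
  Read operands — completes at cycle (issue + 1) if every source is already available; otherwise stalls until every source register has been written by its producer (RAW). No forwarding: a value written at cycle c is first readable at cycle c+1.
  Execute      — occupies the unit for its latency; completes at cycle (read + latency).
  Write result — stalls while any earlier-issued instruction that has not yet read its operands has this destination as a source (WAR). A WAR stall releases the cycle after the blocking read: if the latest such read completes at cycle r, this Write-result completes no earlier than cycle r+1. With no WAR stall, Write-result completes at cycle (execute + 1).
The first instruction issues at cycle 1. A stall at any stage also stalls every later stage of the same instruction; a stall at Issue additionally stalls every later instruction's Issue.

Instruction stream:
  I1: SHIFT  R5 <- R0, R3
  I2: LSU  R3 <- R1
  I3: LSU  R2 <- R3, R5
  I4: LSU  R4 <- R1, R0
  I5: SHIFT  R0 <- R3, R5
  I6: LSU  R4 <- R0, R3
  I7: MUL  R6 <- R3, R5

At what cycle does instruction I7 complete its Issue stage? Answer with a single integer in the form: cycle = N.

t=1  I1 dispatched to SHIFT
t=2  I1 operands ready · I2 dispatched to LSU
t=3  I1 complete · I2 operands ready
t=4  R5←I1 · I2 complete
t=5  R3←I2
t=6  I3 dispatched to LSU
t=7  I3 operands ready
t=8  I3 complete
t=9  R2←I3
t=10  I4 dispatched to LSU
t=11  I4 operands ready · I5 dispatched to SHIFT
t=12  I4 complete · I5 operands ready
t=13  R4←I4 · I5 complete
t=14  R0←I5 · I6 dispatched to LSU
t=15  I6 operands ready · I7 dispatched to MUL
t=16  I6 complete · I7 operands ready
t=17  R4←I6
t=22  I7 complete
t=23  R6←I7

cycle = 15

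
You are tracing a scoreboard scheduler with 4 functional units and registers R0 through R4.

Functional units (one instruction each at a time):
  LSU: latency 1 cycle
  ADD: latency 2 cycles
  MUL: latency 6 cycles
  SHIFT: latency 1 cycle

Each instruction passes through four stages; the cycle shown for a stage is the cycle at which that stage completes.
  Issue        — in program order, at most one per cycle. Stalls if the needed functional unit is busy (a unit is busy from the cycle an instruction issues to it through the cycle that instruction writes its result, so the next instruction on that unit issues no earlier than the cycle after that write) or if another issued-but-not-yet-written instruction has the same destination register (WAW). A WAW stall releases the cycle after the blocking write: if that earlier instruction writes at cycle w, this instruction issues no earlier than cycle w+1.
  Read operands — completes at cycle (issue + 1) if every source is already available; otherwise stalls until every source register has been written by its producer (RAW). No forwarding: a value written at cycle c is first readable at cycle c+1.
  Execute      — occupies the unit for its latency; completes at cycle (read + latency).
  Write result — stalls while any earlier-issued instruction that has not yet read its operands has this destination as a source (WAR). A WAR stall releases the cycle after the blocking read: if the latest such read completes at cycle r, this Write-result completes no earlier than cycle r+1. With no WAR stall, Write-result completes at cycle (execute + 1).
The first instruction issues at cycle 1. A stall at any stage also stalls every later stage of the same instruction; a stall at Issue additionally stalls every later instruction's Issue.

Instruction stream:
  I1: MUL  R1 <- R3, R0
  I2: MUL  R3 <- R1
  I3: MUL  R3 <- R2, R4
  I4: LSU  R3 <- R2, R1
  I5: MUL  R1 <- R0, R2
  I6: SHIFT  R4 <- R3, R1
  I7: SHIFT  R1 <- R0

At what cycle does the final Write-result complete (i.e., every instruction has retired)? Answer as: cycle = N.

cycle = 44

[I1] 1/2/8/9
[I2] 10/11/17/18  (struct: MUL busy until I1 writes@9)
[I3] 19/20/26/27  (struct: MUL busy until I2 writes@18)
[I4] 28/29/30/31  (WAW R3: wait I3 write@27)
[I5] 29/30/36/37
[I6] 30/38/39/40  (RAW R1: wait I5 write@37)
[I7] 41/42/43/44  (struct: SHIFT busy until I6 writes@40)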